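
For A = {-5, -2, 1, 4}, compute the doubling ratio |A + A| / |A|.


|A| = 4.
Compute A + A by enumerating all 16 pairs.
A + A = {-10, -7, -4, -1, 2, 5, 8}, so |A + A| = 7.
K = |A + A| / |A| = 7/4 (already in lowest terms) ≈ 1.7500.
Reference: AP of size 4 gives K = 7/4 ≈ 1.7500; a fully generic set of size 4 gives K ≈ 2.5000.

|A| = 4, |A + A| = 7, K = 7/4.


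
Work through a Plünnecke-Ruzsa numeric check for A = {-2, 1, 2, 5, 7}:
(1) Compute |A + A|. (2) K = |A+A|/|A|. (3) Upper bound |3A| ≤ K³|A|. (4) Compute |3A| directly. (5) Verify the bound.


|A| = 5.
Step 1: Compute A + A by enumerating all 25 pairs.
A + A = {-4, -1, 0, 2, 3, 4, 5, 6, 7, 8, 9, 10, 12, 14}, so |A + A| = 14.
Step 2: Doubling constant K = |A + A|/|A| = 14/5 = 14/5 ≈ 2.8000.
Step 3: Plünnecke-Ruzsa gives |3A| ≤ K³·|A| = (2.8000)³ · 5 ≈ 109.7600.
Step 4: Compute 3A = A + A + A directly by enumerating all triples (a,b,c) ∈ A³; |3A| = 23.
Step 5: Check 23 ≤ 109.7600? Yes ✓.

K = 14/5, Plünnecke-Ruzsa bound K³|A| ≈ 109.7600, |3A| = 23, inequality holds.


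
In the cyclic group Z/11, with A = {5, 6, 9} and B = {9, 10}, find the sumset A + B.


Work in Z/11Z: reduce every sum a + b modulo 11.
Enumerate all 6 pairs:
a = 5: 5+9=3, 5+10=4
a = 6: 6+9=4, 6+10=5
a = 9: 9+9=7, 9+10=8
Distinct residues collected: {3, 4, 5, 7, 8}
|A + B| = 5 (out of 11 total residues).

A + B = {3, 4, 5, 7, 8}


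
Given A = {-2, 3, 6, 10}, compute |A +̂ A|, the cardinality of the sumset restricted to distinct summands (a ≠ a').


Restricted sumset: A +̂ A = {a + a' : a ∈ A, a' ∈ A, a ≠ a'}.
Equivalently, take A + A and drop any sum 2a that is achievable ONLY as a + a for a ∈ A (i.e. sums representable only with equal summands).
Enumerate pairs (a, a') with a < a' (symmetric, so each unordered pair gives one sum; this covers all a ≠ a'):
  -2 + 3 = 1
  -2 + 6 = 4
  -2 + 10 = 8
  3 + 6 = 9
  3 + 10 = 13
  6 + 10 = 16
Collected distinct sums: {1, 4, 8, 9, 13, 16}
|A +̂ A| = 6
(Reference bound: |A +̂ A| ≥ 2|A| - 3 for |A| ≥ 2, with |A| = 4 giving ≥ 5.)

|A +̂ A| = 6


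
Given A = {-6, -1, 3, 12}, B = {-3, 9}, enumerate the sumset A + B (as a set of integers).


A + B = {a + b : a ∈ A, b ∈ B}.
Enumerate all |A|·|B| = 4·2 = 8 pairs (a, b) and collect distinct sums.
a = -6: -6+-3=-9, -6+9=3
a = -1: -1+-3=-4, -1+9=8
a = 3: 3+-3=0, 3+9=12
a = 12: 12+-3=9, 12+9=21
Collecting distinct sums: A + B = {-9, -4, 0, 3, 8, 9, 12, 21}
|A + B| = 8

A + B = {-9, -4, 0, 3, 8, 9, 12, 21}


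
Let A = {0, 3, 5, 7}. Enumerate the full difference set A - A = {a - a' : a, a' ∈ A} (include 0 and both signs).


A - A = {a - a' : a, a' ∈ A}.
Compute a - a' for each ordered pair (a, a'):
a = 0: 0-0=0, 0-3=-3, 0-5=-5, 0-7=-7
a = 3: 3-0=3, 3-3=0, 3-5=-2, 3-7=-4
a = 5: 5-0=5, 5-3=2, 5-5=0, 5-7=-2
a = 7: 7-0=7, 7-3=4, 7-5=2, 7-7=0
Collecting distinct values (and noting 0 appears from a-a):
A - A = {-7, -5, -4, -3, -2, 0, 2, 3, 4, 5, 7}
|A - A| = 11

A - A = {-7, -5, -4, -3, -2, 0, 2, 3, 4, 5, 7}


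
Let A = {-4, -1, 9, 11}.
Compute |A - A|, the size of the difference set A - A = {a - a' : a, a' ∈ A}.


A - A = {a - a' : a, a' ∈ A}; |A| = 4.
Bounds: 2|A|-1 ≤ |A - A| ≤ |A|² - |A| + 1, i.e. 7 ≤ |A - A| ≤ 13.
Note: 0 ∈ A - A always (from a - a). The set is symmetric: if d ∈ A - A then -d ∈ A - A.
Enumerate nonzero differences d = a - a' with a > a' (then include -d):
Positive differences: {2, 3, 10, 12, 13, 15}
Full difference set: {0} ∪ (positive diffs) ∪ (negative diffs).
|A - A| = 1 + 2·6 = 13 (matches direct enumeration: 13).

|A - A| = 13


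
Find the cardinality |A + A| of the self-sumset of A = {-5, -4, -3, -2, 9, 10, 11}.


A + A = {a + a' : a, a' ∈ A}; |A| = 7.
General bounds: 2|A| - 1 ≤ |A + A| ≤ |A|(|A|+1)/2, i.e. 13 ≤ |A + A| ≤ 28.
Lower bound 2|A|-1 is attained iff A is an arithmetic progression.
Enumerate sums a + a' for a ≤ a' (symmetric, so this suffices):
a = -5: -5+-5=-10, -5+-4=-9, -5+-3=-8, -5+-2=-7, -5+9=4, -5+10=5, -5+11=6
a = -4: -4+-4=-8, -4+-3=-7, -4+-2=-6, -4+9=5, -4+10=6, -4+11=7
a = -3: -3+-3=-6, -3+-2=-5, -3+9=6, -3+10=7, -3+11=8
a = -2: -2+-2=-4, -2+9=7, -2+10=8, -2+11=9
a = 9: 9+9=18, 9+10=19, 9+11=20
a = 10: 10+10=20, 10+11=21
a = 11: 11+11=22
Distinct sums: {-10, -9, -8, -7, -6, -5, -4, 4, 5, 6, 7, 8, 9, 18, 19, 20, 21, 22}
|A + A| = 18

|A + A| = 18


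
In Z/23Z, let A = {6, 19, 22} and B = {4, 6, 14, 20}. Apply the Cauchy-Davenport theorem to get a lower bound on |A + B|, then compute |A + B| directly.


Cauchy-Davenport: |A + B| ≥ min(p, |A| + |B| - 1) for A, B nonempty in Z/pZ.
|A| = 3, |B| = 4, p = 23.
CD lower bound = min(23, 3 + 4 - 1) = min(23, 6) = 6.
Compute A + B mod 23 directly:
a = 6: 6+4=10, 6+6=12, 6+14=20, 6+20=3
a = 19: 19+4=0, 19+6=2, 19+14=10, 19+20=16
a = 22: 22+4=3, 22+6=5, 22+14=13, 22+20=19
A + B = {0, 2, 3, 5, 10, 12, 13, 16, 19, 20}, so |A + B| = 10.
Verify: 10 ≥ 6? Yes ✓.

CD lower bound = 6, actual |A + B| = 10.


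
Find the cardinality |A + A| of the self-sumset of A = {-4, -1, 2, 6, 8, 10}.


A + A = {a + a' : a, a' ∈ A}; |A| = 6.
General bounds: 2|A| - 1 ≤ |A + A| ≤ |A|(|A|+1)/2, i.e. 11 ≤ |A + A| ≤ 21.
Lower bound 2|A|-1 is attained iff A is an arithmetic progression.
Enumerate sums a + a' for a ≤ a' (symmetric, so this suffices):
a = -4: -4+-4=-8, -4+-1=-5, -4+2=-2, -4+6=2, -4+8=4, -4+10=6
a = -1: -1+-1=-2, -1+2=1, -1+6=5, -1+8=7, -1+10=9
a = 2: 2+2=4, 2+6=8, 2+8=10, 2+10=12
a = 6: 6+6=12, 6+8=14, 6+10=16
a = 8: 8+8=16, 8+10=18
a = 10: 10+10=20
Distinct sums: {-8, -5, -2, 1, 2, 4, 5, 6, 7, 8, 9, 10, 12, 14, 16, 18, 20}
|A + A| = 17

|A + A| = 17


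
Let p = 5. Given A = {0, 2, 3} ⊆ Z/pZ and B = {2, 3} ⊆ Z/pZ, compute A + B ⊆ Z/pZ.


Work in Z/5Z: reduce every sum a + b modulo 5.
Enumerate all 6 pairs:
a = 0: 0+2=2, 0+3=3
a = 2: 2+2=4, 2+3=0
a = 3: 3+2=0, 3+3=1
Distinct residues collected: {0, 1, 2, 3, 4}
|A + B| = 5 (out of 5 total residues).

A + B = {0, 1, 2, 3, 4}


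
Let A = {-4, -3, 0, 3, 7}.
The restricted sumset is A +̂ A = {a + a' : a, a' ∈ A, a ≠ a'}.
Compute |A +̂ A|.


Restricted sumset: A +̂ A = {a + a' : a ∈ A, a' ∈ A, a ≠ a'}.
Equivalently, take A + A and drop any sum 2a that is achievable ONLY as a + a for a ∈ A (i.e. sums representable only with equal summands).
Enumerate pairs (a, a') with a < a' (symmetric, so each unordered pair gives one sum; this covers all a ≠ a'):
  -4 + -3 = -7
  -4 + 0 = -4
  -4 + 3 = -1
  -4 + 7 = 3
  -3 + 0 = -3
  -3 + 3 = 0
  -3 + 7 = 4
  0 + 3 = 3
  0 + 7 = 7
  3 + 7 = 10
Collected distinct sums: {-7, -4, -3, -1, 0, 3, 4, 7, 10}
|A +̂ A| = 9
(Reference bound: |A +̂ A| ≥ 2|A| - 3 for |A| ≥ 2, with |A| = 5 giving ≥ 7.)

|A +̂ A| = 9


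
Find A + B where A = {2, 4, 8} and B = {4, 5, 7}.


A + B = {a + b : a ∈ A, b ∈ B}.
Enumerate all |A|·|B| = 3·3 = 9 pairs (a, b) and collect distinct sums.
a = 2: 2+4=6, 2+5=7, 2+7=9
a = 4: 4+4=8, 4+5=9, 4+7=11
a = 8: 8+4=12, 8+5=13, 8+7=15
Collecting distinct sums: A + B = {6, 7, 8, 9, 11, 12, 13, 15}
|A + B| = 8

A + B = {6, 7, 8, 9, 11, 12, 13, 15}


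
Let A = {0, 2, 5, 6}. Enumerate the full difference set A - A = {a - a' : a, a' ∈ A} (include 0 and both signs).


A - A = {a - a' : a, a' ∈ A}.
Compute a - a' for each ordered pair (a, a'):
a = 0: 0-0=0, 0-2=-2, 0-5=-5, 0-6=-6
a = 2: 2-0=2, 2-2=0, 2-5=-3, 2-6=-4
a = 5: 5-0=5, 5-2=3, 5-5=0, 5-6=-1
a = 6: 6-0=6, 6-2=4, 6-5=1, 6-6=0
Collecting distinct values (and noting 0 appears from a-a):
A - A = {-6, -5, -4, -3, -2, -1, 0, 1, 2, 3, 4, 5, 6}
|A - A| = 13

A - A = {-6, -5, -4, -3, -2, -1, 0, 1, 2, 3, 4, 5, 6}


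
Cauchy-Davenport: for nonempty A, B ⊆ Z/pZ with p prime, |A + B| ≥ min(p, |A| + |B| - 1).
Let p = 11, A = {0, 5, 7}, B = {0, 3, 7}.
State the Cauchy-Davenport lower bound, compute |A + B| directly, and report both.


Cauchy-Davenport: |A + B| ≥ min(p, |A| + |B| - 1) for A, B nonempty in Z/pZ.
|A| = 3, |B| = 3, p = 11.
CD lower bound = min(11, 3 + 3 - 1) = min(11, 5) = 5.
Compute A + B mod 11 directly:
a = 0: 0+0=0, 0+3=3, 0+7=7
a = 5: 5+0=5, 5+3=8, 5+7=1
a = 7: 7+0=7, 7+3=10, 7+7=3
A + B = {0, 1, 3, 5, 7, 8, 10}, so |A + B| = 7.
Verify: 7 ≥ 5? Yes ✓.

CD lower bound = 5, actual |A + B| = 7.


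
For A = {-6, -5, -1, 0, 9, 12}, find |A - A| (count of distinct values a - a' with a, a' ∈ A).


A - A = {a - a' : a, a' ∈ A}; |A| = 6.
Bounds: 2|A|-1 ≤ |A - A| ≤ |A|² - |A| + 1, i.e. 11 ≤ |A - A| ≤ 31.
Note: 0 ∈ A - A always (from a - a). The set is symmetric: if d ∈ A - A then -d ∈ A - A.
Enumerate nonzero differences d = a - a' with a > a' (then include -d):
Positive differences: {1, 3, 4, 5, 6, 9, 10, 12, 13, 14, 15, 17, 18}
Full difference set: {0} ∪ (positive diffs) ∪ (negative diffs).
|A - A| = 1 + 2·13 = 27 (matches direct enumeration: 27).

|A - A| = 27


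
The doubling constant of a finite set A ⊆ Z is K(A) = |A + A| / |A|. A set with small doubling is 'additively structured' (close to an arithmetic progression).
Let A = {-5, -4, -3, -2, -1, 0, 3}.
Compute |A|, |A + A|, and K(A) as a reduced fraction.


|A| = 7.
Compute A + A by enumerating all 49 pairs.
A + A = {-10, -9, -8, -7, -6, -5, -4, -3, -2, -1, 0, 1, 2, 3, 6}, so |A + A| = 15.
K = |A + A| / |A| = 15/7 (already in lowest terms) ≈ 2.1429.
Reference: AP of size 7 gives K = 13/7 ≈ 1.8571; a fully generic set of size 7 gives K ≈ 4.0000.

|A| = 7, |A + A| = 15, K = 15/7.


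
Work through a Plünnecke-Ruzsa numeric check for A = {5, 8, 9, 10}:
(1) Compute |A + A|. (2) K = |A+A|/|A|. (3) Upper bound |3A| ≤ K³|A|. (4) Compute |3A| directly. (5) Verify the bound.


|A| = 4.
Step 1: Compute A + A by enumerating all 16 pairs.
A + A = {10, 13, 14, 15, 16, 17, 18, 19, 20}, so |A + A| = 9.
Step 2: Doubling constant K = |A + A|/|A| = 9/4 = 9/4 ≈ 2.2500.
Step 3: Plünnecke-Ruzsa gives |3A| ≤ K³·|A| = (2.2500)³ · 4 ≈ 45.5625.
Step 4: Compute 3A = A + A + A directly by enumerating all triples (a,b,c) ∈ A³; |3A| = 14.
Step 5: Check 14 ≤ 45.5625? Yes ✓.

K = 9/4, Plünnecke-Ruzsa bound K³|A| ≈ 45.5625, |3A| = 14, inequality holds.


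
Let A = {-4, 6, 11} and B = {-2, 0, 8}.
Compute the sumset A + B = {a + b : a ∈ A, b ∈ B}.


A + B = {a + b : a ∈ A, b ∈ B}.
Enumerate all |A|·|B| = 3·3 = 9 pairs (a, b) and collect distinct sums.
a = -4: -4+-2=-6, -4+0=-4, -4+8=4
a = 6: 6+-2=4, 6+0=6, 6+8=14
a = 11: 11+-2=9, 11+0=11, 11+8=19
Collecting distinct sums: A + B = {-6, -4, 4, 6, 9, 11, 14, 19}
|A + B| = 8

A + B = {-6, -4, 4, 6, 9, 11, 14, 19}


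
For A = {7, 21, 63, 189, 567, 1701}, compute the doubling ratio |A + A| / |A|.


|A| = 6.
Compute A + A by enumerating all 36 pairs.
A + A = {14, 28, 42, 70, 84, 126, 196, 210, 252, 378, 574, 588, 630, 756, 1134, 1708, 1722, 1764, 1890, 2268, 3402}, so |A + A| = 21.
K = |A + A| / |A| = 21/6 = 7/2 ≈ 3.5000.
Reference: AP of size 6 gives K = 11/6 ≈ 1.8333; a fully generic set of size 6 gives K ≈ 3.5000.

|A| = 6, |A + A| = 21, K = 21/6 = 7/2.


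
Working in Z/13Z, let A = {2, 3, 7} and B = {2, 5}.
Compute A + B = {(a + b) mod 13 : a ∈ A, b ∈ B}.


Work in Z/13Z: reduce every sum a + b modulo 13.
Enumerate all 6 pairs:
a = 2: 2+2=4, 2+5=7
a = 3: 3+2=5, 3+5=8
a = 7: 7+2=9, 7+5=12
Distinct residues collected: {4, 5, 7, 8, 9, 12}
|A + B| = 6 (out of 13 total residues).

A + B = {4, 5, 7, 8, 9, 12}


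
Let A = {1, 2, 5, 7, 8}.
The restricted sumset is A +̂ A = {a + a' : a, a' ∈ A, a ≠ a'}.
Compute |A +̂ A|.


Restricted sumset: A +̂ A = {a + a' : a ∈ A, a' ∈ A, a ≠ a'}.
Equivalently, take A + A and drop any sum 2a that is achievable ONLY as a + a for a ∈ A (i.e. sums representable only with equal summands).
Enumerate pairs (a, a') with a < a' (symmetric, so each unordered pair gives one sum; this covers all a ≠ a'):
  1 + 2 = 3
  1 + 5 = 6
  1 + 7 = 8
  1 + 8 = 9
  2 + 5 = 7
  2 + 7 = 9
  2 + 8 = 10
  5 + 7 = 12
  5 + 8 = 13
  7 + 8 = 15
Collected distinct sums: {3, 6, 7, 8, 9, 10, 12, 13, 15}
|A +̂ A| = 9
(Reference bound: |A +̂ A| ≥ 2|A| - 3 for |A| ≥ 2, with |A| = 5 giving ≥ 7.)

|A +̂ A| = 9


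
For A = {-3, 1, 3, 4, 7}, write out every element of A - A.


A - A = {a - a' : a, a' ∈ A}.
Compute a - a' for each ordered pair (a, a'):
a = -3: -3--3=0, -3-1=-4, -3-3=-6, -3-4=-7, -3-7=-10
a = 1: 1--3=4, 1-1=0, 1-3=-2, 1-4=-3, 1-7=-6
a = 3: 3--3=6, 3-1=2, 3-3=0, 3-4=-1, 3-7=-4
a = 4: 4--3=7, 4-1=3, 4-3=1, 4-4=0, 4-7=-3
a = 7: 7--3=10, 7-1=6, 7-3=4, 7-4=3, 7-7=0
Collecting distinct values (and noting 0 appears from a-a):
A - A = {-10, -7, -6, -4, -3, -2, -1, 0, 1, 2, 3, 4, 6, 7, 10}
|A - A| = 15

A - A = {-10, -7, -6, -4, -3, -2, -1, 0, 1, 2, 3, 4, 6, 7, 10}


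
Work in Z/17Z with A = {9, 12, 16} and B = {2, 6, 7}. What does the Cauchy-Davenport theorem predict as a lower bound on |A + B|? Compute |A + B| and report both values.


Cauchy-Davenport: |A + B| ≥ min(p, |A| + |B| - 1) for A, B nonempty in Z/pZ.
|A| = 3, |B| = 3, p = 17.
CD lower bound = min(17, 3 + 3 - 1) = min(17, 5) = 5.
Compute A + B mod 17 directly:
a = 9: 9+2=11, 9+6=15, 9+7=16
a = 12: 12+2=14, 12+6=1, 12+7=2
a = 16: 16+2=1, 16+6=5, 16+7=6
A + B = {1, 2, 5, 6, 11, 14, 15, 16}, so |A + B| = 8.
Verify: 8 ≥ 5? Yes ✓.

CD lower bound = 5, actual |A + B| = 8.


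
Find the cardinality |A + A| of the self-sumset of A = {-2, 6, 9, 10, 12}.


A + A = {a + a' : a, a' ∈ A}; |A| = 5.
General bounds: 2|A| - 1 ≤ |A + A| ≤ |A|(|A|+1)/2, i.e. 9 ≤ |A + A| ≤ 15.
Lower bound 2|A|-1 is attained iff A is an arithmetic progression.
Enumerate sums a + a' for a ≤ a' (symmetric, so this suffices):
a = -2: -2+-2=-4, -2+6=4, -2+9=7, -2+10=8, -2+12=10
a = 6: 6+6=12, 6+9=15, 6+10=16, 6+12=18
a = 9: 9+9=18, 9+10=19, 9+12=21
a = 10: 10+10=20, 10+12=22
a = 12: 12+12=24
Distinct sums: {-4, 4, 7, 8, 10, 12, 15, 16, 18, 19, 20, 21, 22, 24}
|A + A| = 14

|A + A| = 14


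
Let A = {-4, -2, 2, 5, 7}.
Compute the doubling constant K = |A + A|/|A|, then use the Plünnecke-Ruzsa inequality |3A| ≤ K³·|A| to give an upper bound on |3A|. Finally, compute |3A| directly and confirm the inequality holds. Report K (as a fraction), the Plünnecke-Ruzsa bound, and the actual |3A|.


|A| = 5.
Step 1: Compute A + A by enumerating all 25 pairs.
A + A = {-8, -6, -4, -2, 0, 1, 3, 4, 5, 7, 9, 10, 12, 14}, so |A + A| = 14.
Step 2: Doubling constant K = |A + A|/|A| = 14/5 = 14/5 ≈ 2.8000.
Step 3: Plünnecke-Ruzsa gives |3A| ≤ K³·|A| = (2.8000)³ · 5 ≈ 109.7600.
Step 4: Compute 3A = A + A + A directly by enumerating all triples (a,b,c) ∈ A³; |3A| = 26.
Step 5: Check 26 ≤ 109.7600? Yes ✓.

K = 14/5, Plünnecke-Ruzsa bound K³|A| ≈ 109.7600, |3A| = 26, inequality holds.


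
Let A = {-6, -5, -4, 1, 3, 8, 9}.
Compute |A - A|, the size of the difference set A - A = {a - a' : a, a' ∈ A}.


A - A = {a - a' : a, a' ∈ A}; |A| = 7.
Bounds: 2|A|-1 ≤ |A - A| ≤ |A|² - |A| + 1, i.e. 13 ≤ |A - A| ≤ 43.
Note: 0 ∈ A - A always (from a - a). The set is symmetric: if d ∈ A - A then -d ∈ A - A.
Enumerate nonzero differences d = a - a' with a > a' (then include -d):
Positive differences: {1, 2, 5, 6, 7, 8, 9, 12, 13, 14, 15}
Full difference set: {0} ∪ (positive diffs) ∪ (negative diffs).
|A - A| = 1 + 2·11 = 23 (matches direct enumeration: 23).

|A - A| = 23


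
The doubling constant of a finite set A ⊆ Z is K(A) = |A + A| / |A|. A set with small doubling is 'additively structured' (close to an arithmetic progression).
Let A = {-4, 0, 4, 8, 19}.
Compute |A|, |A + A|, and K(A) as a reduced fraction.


|A| = 5.
Compute A + A by enumerating all 25 pairs.
A + A = {-8, -4, 0, 4, 8, 12, 15, 16, 19, 23, 27, 38}, so |A + A| = 12.
K = |A + A| / |A| = 12/5 (already in lowest terms) ≈ 2.4000.
Reference: AP of size 5 gives K = 9/5 ≈ 1.8000; a fully generic set of size 5 gives K ≈ 3.0000.

|A| = 5, |A + A| = 12, K = 12/5.


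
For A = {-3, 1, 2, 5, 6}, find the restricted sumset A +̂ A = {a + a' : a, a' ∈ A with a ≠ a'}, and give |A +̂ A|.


Restricted sumset: A +̂ A = {a + a' : a ∈ A, a' ∈ A, a ≠ a'}.
Equivalently, take A + A and drop any sum 2a that is achievable ONLY as a + a for a ∈ A (i.e. sums representable only with equal summands).
Enumerate pairs (a, a') with a < a' (symmetric, so each unordered pair gives one sum; this covers all a ≠ a'):
  -3 + 1 = -2
  -3 + 2 = -1
  -3 + 5 = 2
  -3 + 6 = 3
  1 + 2 = 3
  1 + 5 = 6
  1 + 6 = 7
  2 + 5 = 7
  2 + 6 = 8
  5 + 6 = 11
Collected distinct sums: {-2, -1, 2, 3, 6, 7, 8, 11}
|A +̂ A| = 8
(Reference bound: |A +̂ A| ≥ 2|A| - 3 for |A| ≥ 2, with |A| = 5 giving ≥ 7.)

|A +̂ A| = 8


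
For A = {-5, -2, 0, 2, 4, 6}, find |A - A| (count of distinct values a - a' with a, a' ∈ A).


A - A = {a - a' : a, a' ∈ A}; |A| = 6.
Bounds: 2|A|-1 ≤ |A - A| ≤ |A|² - |A| + 1, i.e. 11 ≤ |A - A| ≤ 31.
Note: 0 ∈ A - A always (from a - a). The set is symmetric: if d ∈ A - A then -d ∈ A - A.
Enumerate nonzero differences d = a - a' with a > a' (then include -d):
Positive differences: {2, 3, 4, 5, 6, 7, 8, 9, 11}
Full difference set: {0} ∪ (positive diffs) ∪ (negative diffs).
|A - A| = 1 + 2·9 = 19 (matches direct enumeration: 19).

|A - A| = 19


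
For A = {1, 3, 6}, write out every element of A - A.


A - A = {a - a' : a, a' ∈ A}.
Compute a - a' for each ordered pair (a, a'):
a = 1: 1-1=0, 1-3=-2, 1-6=-5
a = 3: 3-1=2, 3-3=0, 3-6=-3
a = 6: 6-1=5, 6-3=3, 6-6=0
Collecting distinct values (and noting 0 appears from a-a):
A - A = {-5, -3, -2, 0, 2, 3, 5}
|A - A| = 7

A - A = {-5, -3, -2, 0, 2, 3, 5}


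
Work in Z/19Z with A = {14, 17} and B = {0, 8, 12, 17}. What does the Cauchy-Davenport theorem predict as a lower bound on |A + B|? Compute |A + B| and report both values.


Cauchy-Davenport: |A + B| ≥ min(p, |A| + |B| - 1) for A, B nonempty in Z/pZ.
|A| = 2, |B| = 4, p = 19.
CD lower bound = min(19, 2 + 4 - 1) = min(19, 5) = 5.
Compute A + B mod 19 directly:
a = 14: 14+0=14, 14+8=3, 14+12=7, 14+17=12
a = 17: 17+0=17, 17+8=6, 17+12=10, 17+17=15
A + B = {3, 6, 7, 10, 12, 14, 15, 17}, so |A + B| = 8.
Verify: 8 ≥ 5? Yes ✓.

CD lower bound = 5, actual |A + B| = 8.


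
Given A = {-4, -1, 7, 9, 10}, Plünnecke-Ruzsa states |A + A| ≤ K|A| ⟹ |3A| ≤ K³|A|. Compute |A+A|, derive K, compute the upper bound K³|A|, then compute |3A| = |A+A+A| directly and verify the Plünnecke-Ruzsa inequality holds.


|A| = 5.
Step 1: Compute A + A by enumerating all 25 pairs.
A + A = {-8, -5, -2, 3, 5, 6, 8, 9, 14, 16, 17, 18, 19, 20}, so |A + A| = 14.
Step 2: Doubling constant K = |A + A|/|A| = 14/5 = 14/5 ≈ 2.8000.
Step 3: Plünnecke-Ruzsa gives |3A| ≤ K³·|A| = (2.8000)³ · 5 ≈ 109.7600.
Step 4: Compute 3A = A + A + A directly by enumerating all triples (a,b,c) ∈ A³; |3A| = 29.
Step 5: Check 29 ≤ 109.7600? Yes ✓.

K = 14/5, Plünnecke-Ruzsa bound K³|A| ≈ 109.7600, |3A| = 29, inequality holds.


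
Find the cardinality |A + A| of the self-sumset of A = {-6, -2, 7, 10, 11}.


A + A = {a + a' : a, a' ∈ A}; |A| = 5.
General bounds: 2|A| - 1 ≤ |A + A| ≤ |A|(|A|+1)/2, i.e. 9 ≤ |A + A| ≤ 15.
Lower bound 2|A|-1 is attained iff A is an arithmetic progression.
Enumerate sums a + a' for a ≤ a' (symmetric, so this suffices):
a = -6: -6+-6=-12, -6+-2=-8, -6+7=1, -6+10=4, -6+11=5
a = -2: -2+-2=-4, -2+7=5, -2+10=8, -2+11=9
a = 7: 7+7=14, 7+10=17, 7+11=18
a = 10: 10+10=20, 10+11=21
a = 11: 11+11=22
Distinct sums: {-12, -8, -4, 1, 4, 5, 8, 9, 14, 17, 18, 20, 21, 22}
|A + A| = 14

|A + A| = 14


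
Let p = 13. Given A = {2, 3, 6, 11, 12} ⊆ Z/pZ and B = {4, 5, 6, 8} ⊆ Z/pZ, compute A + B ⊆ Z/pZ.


Work in Z/13Z: reduce every sum a + b modulo 13.
Enumerate all 20 pairs:
a = 2: 2+4=6, 2+5=7, 2+6=8, 2+8=10
a = 3: 3+4=7, 3+5=8, 3+6=9, 3+8=11
a = 6: 6+4=10, 6+5=11, 6+6=12, 6+8=1
a = 11: 11+4=2, 11+5=3, 11+6=4, 11+8=6
a = 12: 12+4=3, 12+5=4, 12+6=5, 12+8=7
Distinct residues collected: {1, 2, 3, 4, 5, 6, 7, 8, 9, 10, 11, 12}
|A + B| = 12 (out of 13 total residues).

A + B = {1, 2, 3, 4, 5, 6, 7, 8, 9, 10, 11, 12}


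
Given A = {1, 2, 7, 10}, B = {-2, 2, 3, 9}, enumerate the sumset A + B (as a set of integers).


A + B = {a + b : a ∈ A, b ∈ B}.
Enumerate all |A|·|B| = 4·4 = 16 pairs (a, b) and collect distinct sums.
a = 1: 1+-2=-1, 1+2=3, 1+3=4, 1+9=10
a = 2: 2+-2=0, 2+2=4, 2+3=5, 2+9=11
a = 7: 7+-2=5, 7+2=9, 7+3=10, 7+9=16
a = 10: 10+-2=8, 10+2=12, 10+3=13, 10+9=19
Collecting distinct sums: A + B = {-1, 0, 3, 4, 5, 8, 9, 10, 11, 12, 13, 16, 19}
|A + B| = 13

A + B = {-1, 0, 3, 4, 5, 8, 9, 10, 11, 12, 13, 16, 19}


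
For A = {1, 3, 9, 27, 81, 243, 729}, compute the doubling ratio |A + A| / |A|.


|A| = 7.
Compute A + A by enumerating all 49 pairs.
A + A = {2, 4, 6, 10, 12, 18, 28, 30, 36, 54, 82, 84, 90, 108, 162, 244, 246, 252, 270, 324, 486, 730, 732, 738, 756, 810, 972, 1458}, so |A + A| = 28.
K = |A + A| / |A| = 28/7 = 4/1 ≈ 4.0000.
Reference: AP of size 7 gives K = 13/7 ≈ 1.8571; a fully generic set of size 7 gives K ≈ 4.0000.

|A| = 7, |A + A| = 28, K = 28/7 = 4/1.


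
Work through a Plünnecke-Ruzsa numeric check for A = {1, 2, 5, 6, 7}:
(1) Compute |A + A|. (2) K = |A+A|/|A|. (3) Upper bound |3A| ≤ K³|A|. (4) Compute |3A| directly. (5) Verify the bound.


|A| = 5.
Step 1: Compute A + A by enumerating all 25 pairs.
A + A = {2, 3, 4, 6, 7, 8, 9, 10, 11, 12, 13, 14}, so |A + A| = 12.
Step 2: Doubling constant K = |A + A|/|A| = 12/5 = 12/5 ≈ 2.4000.
Step 3: Plünnecke-Ruzsa gives |3A| ≤ K³·|A| = (2.4000)³ · 5 ≈ 69.1200.
Step 4: Compute 3A = A + A + A directly by enumerating all triples (a,b,c) ∈ A³; |3A| = 19.
Step 5: Check 19 ≤ 69.1200? Yes ✓.

K = 12/5, Plünnecke-Ruzsa bound K³|A| ≈ 69.1200, |3A| = 19, inequality holds.


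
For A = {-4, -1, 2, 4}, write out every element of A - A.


A - A = {a - a' : a, a' ∈ A}.
Compute a - a' for each ordered pair (a, a'):
a = -4: -4--4=0, -4--1=-3, -4-2=-6, -4-4=-8
a = -1: -1--4=3, -1--1=0, -1-2=-3, -1-4=-5
a = 2: 2--4=6, 2--1=3, 2-2=0, 2-4=-2
a = 4: 4--4=8, 4--1=5, 4-2=2, 4-4=0
Collecting distinct values (and noting 0 appears from a-a):
A - A = {-8, -6, -5, -3, -2, 0, 2, 3, 5, 6, 8}
|A - A| = 11

A - A = {-8, -6, -5, -3, -2, 0, 2, 3, 5, 6, 8}


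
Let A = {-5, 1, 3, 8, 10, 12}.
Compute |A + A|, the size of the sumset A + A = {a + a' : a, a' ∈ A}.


A + A = {a + a' : a, a' ∈ A}; |A| = 6.
General bounds: 2|A| - 1 ≤ |A + A| ≤ |A|(|A|+1)/2, i.e. 11 ≤ |A + A| ≤ 21.
Lower bound 2|A|-1 is attained iff A is an arithmetic progression.
Enumerate sums a + a' for a ≤ a' (symmetric, so this suffices):
a = -5: -5+-5=-10, -5+1=-4, -5+3=-2, -5+8=3, -5+10=5, -5+12=7
a = 1: 1+1=2, 1+3=4, 1+8=9, 1+10=11, 1+12=13
a = 3: 3+3=6, 3+8=11, 3+10=13, 3+12=15
a = 8: 8+8=16, 8+10=18, 8+12=20
a = 10: 10+10=20, 10+12=22
a = 12: 12+12=24
Distinct sums: {-10, -4, -2, 2, 3, 4, 5, 6, 7, 9, 11, 13, 15, 16, 18, 20, 22, 24}
|A + A| = 18

|A + A| = 18


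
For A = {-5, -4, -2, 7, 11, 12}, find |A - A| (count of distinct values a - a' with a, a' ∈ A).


A - A = {a - a' : a, a' ∈ A}; |A| = 6.
Bounds: 2|A|-1 ≤ |A - A| ≤ |A|² - |A| + 1, i.e. 11 ≤ |A - A| ≤ 31.
Note: 0 ∈ A - A always (from a - a). The set is symmetric: if d ∈ A - A then -d ∈ A - A.
Enumerate nonzero differences d = a - a' with a > a' (then include -d):
Positive differences: {1, 2, 3, 4, 5, 9, 11, 12, 13, 14, 15, 16, 17}
Full difference set: {0} ∪ (positive diffs) ∪ (negative diffs).
|A - A| = 1 + 2·13 = 27 (matches direct enumeration: 27).

|A - A| = 27


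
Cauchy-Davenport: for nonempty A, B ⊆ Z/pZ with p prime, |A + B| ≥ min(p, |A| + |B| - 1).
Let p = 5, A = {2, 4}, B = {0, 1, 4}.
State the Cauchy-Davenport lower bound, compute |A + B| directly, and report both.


Cauchy-Davenport: |A + B| ≥ min(p, |A| + |B| - 1) for A, B nonempty in Z/pZ.
|A| = 2, |B| = 3, p = 5.
CD lower bound = min(5, 2 + 3 - 1) = min(5, 4) = 4.
Compute A + B mod 5 directly:
a = 2: 2+0=2, 2+1=3, 2+4=1
a = 4: 4+0=4, 4+1=0, 4+4=3
A + B = {0, 1, 2, 3, 4}, so |A + B| = 5.
Verify: 5 ≥ 4? Yes ✓.

CD lower bound = 4, actual |A + B| = 5.


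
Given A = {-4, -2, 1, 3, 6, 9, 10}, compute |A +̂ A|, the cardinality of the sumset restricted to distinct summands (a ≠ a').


Restricted sumset: A +̂ A = {a + a' : a ∈ A, a' ∈ A, a ≠ a'}.
Equivalently, take A + A and drop any sum 2a that is achievable ONLY as a + a for a ∈ A (i.e. sums representable only with equal summands).
Enumerate pairs (a, a') with a < a' (symmetric, so each unordered pair gives one sum; this covers all a ≠ a'):
  -4 + -2 = -6
  -4 + 1 = -3
  -4 + 3 = -1
  -4 + 6 = 2
  -4 + 9 = 5
  -4 + 10 = 6
  -2 + 1 = -1
  -2 + 3 = 1
  -2 + 6 = 4
  -2 + 9 = 7
  -2 + 10 = 8
  1 + 3 = 4
  1 + 6 = 7
  1 + 9 = 10
  1 + 10 = 11
  3 + 6 = 9
  3 + 9 = 12
  3 + 10 = 13
  6 + 9 = 15
  6 + 10 = 16
  9 + 10 = 19
Collected distinct sums: {-6, -3, -1, 1, 2, 4, 5, 6, 7, 8, 9, 10, 11, 12, 13, 15, 16, 19}
|A +̂ A| = 18
(Reference bound: |A +̂ A| ≥ 2|A| - 3 for |A| ≥ 2, with |A| = 7 giving ≥ 11.)

|A +̂ A| = 18


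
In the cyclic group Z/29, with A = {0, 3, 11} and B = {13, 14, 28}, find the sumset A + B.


Work in Z/29Z: reduce every sum a + b modulo 29.
Enumerate all 9 pairs:
a = 0: 0+13=13, 0+14=14, 0+28=28
a = 3: 3+13=16, 3+14=17, 3+28=2
a = 11: 11+13=24, 11+14=25, 11+28=10
Distinct residues collected: {2, 10, 13, 14, 16, 17, 24, 25, 28}
|A + B| = 9 (out of 29 total residues).

A + B = {2, 10, 13, 14, 16, 17, 24, 25, 28}


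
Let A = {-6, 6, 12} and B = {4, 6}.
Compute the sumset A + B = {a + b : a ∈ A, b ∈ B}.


A + B = {a + b : a ∈ A, b ∈ B}.
Enumerate all |A|·|B| = 3·2 = 6 pairs (a, b) and collect distinct sums.
a = -6: -6+4=-2, -6+6=0
a = 6: 6+4=10, 6+6=12
a = 12: 12+4=16, 12+6=18
Collecting distinct sums: A + B = {-2, 0, 10, 12, 16, 18}
|A + B| = 6

A + B = {-2, 0, 10, 12, 16, 18}


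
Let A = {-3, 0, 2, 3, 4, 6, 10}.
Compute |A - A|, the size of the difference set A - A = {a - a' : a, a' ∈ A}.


A - A = {a - a' : a, a' ∈ A}; |A| = 7.
Bounds: 2|A|-1 ≤ |A - A| ≤ |A|² - |A| + 1, i.e. 13 ≤ |A - A| ≤ 43.
Note: 0 ∈ A - A always (from a - a). The set is symmetric: if d ∈ A - A then -d ∈ A - A.
Enumerate nonzero differences d = a - a' with a > a' (then include -d):
Positive differences: {1, 2, 3, 4, 5, 6, 7, 8, 9, 10, 13}
Full difference set: {0} ∪ (positive diffs) ∪ (negative diffs).
|A - A| = 1 + 2·11 = 23 (matches direct enumeration: 23).

|A - A| = 23


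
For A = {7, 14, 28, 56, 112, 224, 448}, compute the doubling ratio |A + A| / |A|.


|A| = 7.
Compute A + A by enumerating all 49 pairs.
A + A = {14, 21, 28, 35, 42, 56, 63, 70, 84, 112, 119, 126, 140, 168, 224, 231, 238, 252, 280, 336, 448, 455, 462, 476, 504, 560, 672, 896}, so |A + A| = 28.
K = |A + A| / |A| = 28/7 = 4/1 ≈ 4.0000.
Reference: AP of size 7 gives K = 13/7 ≈ 1.8571; a fully generic set of size 7 gives K ≈ 4.0000.

|A| = 7, |A + A| = 28, K = 28/7 = 4/1.


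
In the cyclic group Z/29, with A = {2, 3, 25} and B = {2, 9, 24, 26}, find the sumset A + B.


Work in Z/29Z: reduce every sum a + b modulo 29.
Enumerate all 12 pairs:
a = 2: 2+2=4, 2+9=11, 2+24=26, 2+26=28
a = 3: 3+2=5, 3+9=12, 3+24=27, 3+26=0
a = 25: 25+2=27, 25+9=5, 25+24=20, 25+26=22
Distinct residues collected: {0, 4, 5, 11, 12, 20, 22, 26, 27, 28}
|A + B| = 10 (out of 29 total residues).

A + B = {0, 4, 5, 11, 12, 20, 22, 26, 27, 28}


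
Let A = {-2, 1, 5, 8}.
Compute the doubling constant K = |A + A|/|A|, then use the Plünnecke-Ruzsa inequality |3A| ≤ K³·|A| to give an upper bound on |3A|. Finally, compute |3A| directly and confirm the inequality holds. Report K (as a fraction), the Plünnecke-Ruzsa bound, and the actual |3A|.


|A| = 4.
Step 1: Compute A + A by enumerating all 16 pairs.
A + A = {-4, -1, 2, 3, 6, 9, 10, 13, 16}, so |A + A| = 9.
Step 2: Doubling constant K = |A + A|/|A| = 9/4 = 9/4 ≈ 2.2500.
Step 3: Plünnecke-Ruzsa gives |3A| ≤ K³·|A| = (2.2500)³ · 4 ≈ 45.5625.
Step 4: Compute 3A = A + A + A directly by enumerating all triples (a,b,c) ∈ A³; |3A| = 16.
Step 5: Check 16 ≤ 45.5625? Yes ✓.

K = 9/4, Plünnecke-Ruzsa bound K³|A| ≈ 45.5625, |3A| = 16, inequality holds.


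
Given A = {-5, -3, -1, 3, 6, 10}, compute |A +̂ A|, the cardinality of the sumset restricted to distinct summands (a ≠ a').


Restricted sumset: A +̂ A = {a + a' : a ∈ A, a' ∈ A, a ≠ a'}.
Equivalently, take A + A and drop any sum 2a that is achievable ONLY as a + a for a ∈ A (i.e. sums representable only with equal summands).
Enumerate pairs (a, a') with a < a' (symmetric, so each unordered pair gives one sum; this covers all a ≠ a'):
  -5 + -3 = -8
  -5 + -1 = -6
  -5 + 3 = -2
  -5 + 6 = 1
  -5 + 10 = 5
  -3 + -1 = -4
  -3 + 3 = 0
  -3 + 6 = 3
  -3 + 10 = 7
  -1 + 3 = 2
  -1 + 6 = 5
  -1 + 10 = 9
  3 + 6 = 9
  3 + 10 = 13
  6 + 10 = 16
Collected distinct sums: {-8, -6, -4, -2, 0, 1, 2, 3, 5, 7, 9, 13, 16}
|A +̂ A| = 13
(Reference bound: |A +̂ A| ≥ 2|A| - 3 for |A| ≥ 2, with |A| = 6 giving ≥ 9.)

|A +̂ A| = 13


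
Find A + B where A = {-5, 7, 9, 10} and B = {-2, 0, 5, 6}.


A + B = {a + b : a ∈ A, b ∈ B}.
Enumerate all |A|·|B| = 4·4 = 16 pairs (a, b) and collect distinct sums.
a = -5: -5+-2=-7, -5+0=-5, -5+5=0, -5+6=1
a = 7: 7+-2=5, 7+0=7, 7+5=12, 7+6=13
a = 9: 9+-2=7, 9+0=9, 9+5=14, 9+6=15
a = 10: 10+-2=8, 10+0=10, 10+5=15, 10+6=16
Collecting distinct sums: A + B = {-7, -5, 0, 1, 5, 7, 8, 9, 10, 12, 13, 14, 15, 16}
|A + B| = 14

A + B = {-7, -5, 0, 1, 5, 7, 8, 9, 10, 12, 13, 14, 15, 16}


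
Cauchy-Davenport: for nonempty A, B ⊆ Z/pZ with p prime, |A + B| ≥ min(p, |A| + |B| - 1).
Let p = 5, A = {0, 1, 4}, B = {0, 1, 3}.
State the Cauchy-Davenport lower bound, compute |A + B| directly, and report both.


Cauchy-Davenport: |A + B| ≥ min(p, |A| + |B| - 1) for A, B nonempty in Z/pZ.
|A| = 3, |B| = 3, p = 5.
CD lower bound = min(5, 3 + 3 - 1) = min(5, 5) = 5.
Compute A + B mod 5 directly:
a = 0: 0+0=0, 0+1=1, 0+3=3
a = 1: 1+0=1, 1+1=2, 1+3=4
a = 4: 4+0=4, 4+1=0, 4+3=2
A + B = {0, 1, 2, 3, 4}, so |A + B| = 5.
Verify: 5 ≥ 5? Yes ✓.

CD lower bound = 5, actual |A + B| = 5.


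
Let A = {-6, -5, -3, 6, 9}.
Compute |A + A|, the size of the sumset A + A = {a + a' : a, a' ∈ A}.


A + A = {a + a' : a, a' ∈ A}; |A| = 5.
General bounds: 2|A| - 1 ≤ |A + A| ≤ |A|(|A|+1)/2, i.e. 9 ≤ |A + A| ≤ 15.
Lower bound 2|A|-1 is attained iff A is an arithmetic progression.
Enumerate sums a + a' for a ≤ a' (symmetric, so this suffices):
a = -6: -6+-6=-12, -6+-5=-11, -6+-3=-9, -6+6=0, -6+9=3
a = -5: -5+-5=-10, -5+-3=-8, -5+6=1, -5+9=4
a = -3: -3+-3=-6, -3+6=3, -3+9=6
a = 6: 6+6=12, 6+9=15
a = 9: 9+9=18
Distinct sums: {-12, -11, -10, -9, -8, -6, 0, 1, 3, 4, 6, 12, 15, 18}
|A + A| = 14

|A + A| = 14


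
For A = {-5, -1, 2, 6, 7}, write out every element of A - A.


A - A = {a - a' : a, a' ∈ A}.
Compute a - a' for each ordered pair (a, a'):
a = -5: -5--5=0, -5--1=-4, -5-2=-7, -5-6=-11, -5-7=-12
a = -1: -1--5=4, -1--1=0, -1-2=-3, -1-6=-7, -1-7=-8
a = 2: 2--5=7, 2--1=3, 2-2=0, 2-6=-4, 2-7=-5
a = 6: 6--5=11, 6--1=7, 6-2=4, 6-6=0, 6-7=-1
a = 7: 7--5=12, 7--1=8, 7-2=5, 7-6=1, 7-7=0
Collecting distinct values (and noting 0 appears from a-a):
A - A = {-12, -11, -8, -7, -5, -4, -3, -1, 0, 1, 3, 4, 5, 7, 8, 11, 12}
|A - A| = 17

A - A = {-12, -11, -8, -7, -5, -4, -3, -1, 0, 1, 3, 4, 5, 7, 8, 11, 12}


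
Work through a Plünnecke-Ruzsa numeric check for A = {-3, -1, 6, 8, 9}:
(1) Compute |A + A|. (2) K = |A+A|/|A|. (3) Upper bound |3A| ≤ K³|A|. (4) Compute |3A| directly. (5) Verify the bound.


|A| = 5.
Step 1: Compute A + A by enumerating all 25 pairs.
A + A = {-6, -4, -2, 3, 5, 6, 7, 8, 12, 14, 15, 16, 17, 18}, so |A + A| = 14.
Step 2: Doubling constant K = |A + A|/|A| = 14/5 = 14/5 ≈ 2.8000.
Step 3: Plünnecke-Ruzsa gives |3A| ≤ K³·|A| = (2.8000)³ · 5 ≈ 109.7600.
Step 4: Compute 3A = A + A + A directly by enumerating all triples (a,b,c) ∈ A³; |3A| = 28.
Step 5: Check 28 ≤ 109.7600? Yes ✓.

K = 14/5, Plünnecke-Ruzsa bound K³|A| ≈ 109.7600, |3A| = 28, inequality holds.


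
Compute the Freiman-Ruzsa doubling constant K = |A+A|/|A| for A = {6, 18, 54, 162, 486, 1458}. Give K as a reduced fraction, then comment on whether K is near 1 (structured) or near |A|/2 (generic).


|A| = 6.
Compute A + A by enumerating all 36 pairs.
A + A = {12, 24, 36, 60, 72, 108, 168, 180, 216, 324, 492, 504, 540, 648, 972, 1464, 1476, 1512, 1620, 1944, 2916}, so |A + A| = 21.
K = |A + A| / |A| = 21/6 = 7/2 ≈ 3.5000.
Reference: AP of size 6 gives K = 11/6 ≈ 1.8333; a fully generic set of size 6 gives K ≈ 3.5000.

|A| = 6, |A + A| = 21, K = 21/6 = 7/2.


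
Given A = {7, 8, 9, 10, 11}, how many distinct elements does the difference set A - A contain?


A - A = {a - a' : a, a' ∈ A}; |A| = 5.
Bounds: 2|A|-1 ≤ |A - A| ≤ |A|² - |A| + 1, i.e. 9 ≤ |A - A| ≤ 21.
Note: 0 ∈ A - A always (from a - a). The set is symmetric: if d ∈ A - A then -d ∈ A - A.
Enumerate nonzero differences d = a - a' with a > a' (then include -d):
Positive differences: {1, 2, 3, 4}
Full difference set: {0} ∪ (positive diffs) ∪ (negative diffs).
|A - A| = 1 + 2·4 = 9 (matches direct enumeration: 9).

|A - A| = 9


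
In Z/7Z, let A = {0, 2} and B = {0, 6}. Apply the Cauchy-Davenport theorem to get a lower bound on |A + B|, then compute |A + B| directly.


Cauchy-Davenport: |A + B| ≥ min(p, |A| + |B| - 1) for A, B nonempty in Z/pZ.
|A| = 2, |B| = 2, p = 7.
CD lower bound = min(7, 2 + 2 - 1) = min(7, 3) = 3.
Compute A + B mod 7 directly:
a = 0: 0+0=0, 0+6=6
a = 2: 2+0=2, 2+6=1
A + B = {0, 1, 2, 6}, so |A + B| = 4.
Verify: 4 ≥ 3? Yes ✓.

CD lower bound = 3, actual |A + B| = 4.


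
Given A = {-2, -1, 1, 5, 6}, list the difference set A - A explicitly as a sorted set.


A - A = {a - a' : a, a' ∈ A}.
Compute a - a' for each ordered pair (a, a'):
a = -2: -2--2=0, -2--1=-1, -2-1=-3, -2-5=-7, -2-6=-8
a = -1: -1--2=1, -1--1=0, -1-1=-2, -1-5=-6, -1-6=-7
a = 1: 1--2=3, 1--1=2, 1-1=0, 1-5=-4, 1-6=-5
a = 5: 5--2=7, 5--1=6, 5-1=4, 5-5=0, 5-6=-1
a = 6: 6--2=8, 6--1=7, 6-1=5, 6-5=1, 6-6=0
Collecting distinct values (and noting 0 appears from a-a):
A - A = {-8, -7, -6, -5, -4, -3, -2, -1, 0, 1, 2, 3, 4, 5, 6, 7, 8}
|A - A| = 17

A - A = {-8, -7, -6, -5, -4, -3, -2, -1, 0, 1, 2, 3, 4, 5, 6, 7, 8}


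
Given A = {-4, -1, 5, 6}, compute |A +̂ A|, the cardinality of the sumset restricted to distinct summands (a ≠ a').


Restricted sumset: A +̂ A = {a + a' : a ∈ A, a' ∈ A, a ≠ a'}.
Equivalently, take A + A and drop any sum 2a that is achievable ONLY as a + a for a ∈ A (i.e. sums representable only with equal summands).
Enumerate pairs (a, a') with a < a' (symmetric, so each unordered pair gives one sum; this covers all a ≠ a'):
  -4 + -1 = -5
  -4 + 5 = 1
  -4 + 6 = 2
  -1 + 5 = 4
  -1 + 6 = 5
  5 + 6 = 11
Collected distinct sums: {-5, 1, 2, 4, 5, 11}
|A +̂ A| = 6
(Reference bound: |A +̂ A| ≥ 2|A| - 3 for |A| ≥ 2, with |A| = 4 giving ≥ 5.)

|A +̂ A| = 6


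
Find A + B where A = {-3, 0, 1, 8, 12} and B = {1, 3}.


A + B = {a + b : a ∈ A, b ∈ B}.
Enumerate all |A|·|B| = 5·2 = 10 pairs (a, b) and collect distinct sums.
a = -3: -3+1=-2, -3+3=0
a = 0: 0+1=1, 0+3=3
a = 1: 1+1=2, 1+3=4
a = 8: 8+1=9, 8+3=11
a = 12: 12+1=13, 12+3=15
Collecting distinct sums: A + B = {-2, 0, 1, 2, 3, 4, 9, 11, 13, 15}
|A + B| = 10

A + B = {-2, 0, 1, 2, 3, 4, 9, 11, 13, 15}


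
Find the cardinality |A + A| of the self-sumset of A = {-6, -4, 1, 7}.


A + A = {a + a' : a, a' ∈ A}; |A| = 4.
General bounds: 2|A| - 1 ≤ |A + A| ≤ |A|(|A|+1)/2, i.e. 7 ≤ |A + A| ≤ 10.
Lower bound 2|A|-1 is attained iff A is an arithmetic progression.
Enumerate sums a + a' for a ≤ a' (symmetric, so this suffices):
a = -6: -6+-6=-12, -6+-4=-10, -6+1=-5, -6+7=1
a = -4: -4+-4=-8, -4+1=-3, -4+7=3
a = 1: 1+1=2, 1+7=8
a = 7: 7+7=14
Distinct sums: {-12, -10, -8, -5, -3, 1, 2, 3, 8, 14}
|A + A| = 10

|A + A| = 10


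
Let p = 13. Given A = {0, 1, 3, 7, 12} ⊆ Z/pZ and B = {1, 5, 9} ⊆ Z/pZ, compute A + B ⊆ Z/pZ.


Work in Z/13Z: reduce every sum a + b modulo 13.
Enumerate all 15 pairs:
a = 0: 0+1=1, 0+5=5, 0+9=9
a = 1: 1+1=2, 1+5=6, 1+9=10
a = 3: 3+1=4, 3+5=8, 3+9=12
a = 7: 7+1=8, 7+5=12, 7+9=3
a = 12: 12+1=0, 12+5=4, 12+9=8
Distinct residues collected: {0, 1, 2, 3, 4, 5, 6, 8, 9, 10, 12}
|A + B| = 11 (out of 13 total residues).

A + B = {0, 1, 2, 3, 4, 5, 6, 8, 9, 10, 12}


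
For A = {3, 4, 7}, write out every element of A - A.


A - A = {a - a' : a, a' ∈ A}.
Compute a - a' for each ordered pair (a, a'):
a = 3: 3-3=0, 3-4=-1, 3-7=-4
a = 4: 4-3=1, 4-4=0, 4-7=-3
a = 7: 7-3=4, 7-4=3, 7-7=0
Collecting distinct values (and noting 0 appears from a-a):
A - A = {-4, -3, -1, 0, 1, 3, 4}
|A - A| = 7

A - A = {-4, -3, -1, 0, 1, 3, 4}


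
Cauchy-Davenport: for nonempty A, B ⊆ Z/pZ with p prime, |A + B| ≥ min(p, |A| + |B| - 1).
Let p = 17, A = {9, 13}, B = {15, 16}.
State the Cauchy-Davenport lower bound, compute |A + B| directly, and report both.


Cauchy-Davenport: |A + B| ≥ min(p, |A| + |B| - 1) for A, B nonempty in Z/pZ.
|A| = 2, |B| = 2, p = 17.
CD lower bound = min(17, 2 + 2 - 1) = min(17, 3) = 3.
Compute A + B mod 17 directly:
a = 9: 9+15=7, 9+16=8
a = 13: 13+15=11, 13+16=12
A + B = {7, 8, 11, 12}, so |A + B| = 4.
Verify: 4 ≥ 3? Yes ✓.

CD lower bound = 3, actual |A + B| = 4.


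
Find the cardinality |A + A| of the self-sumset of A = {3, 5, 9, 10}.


A + A = {a + a' : a, a' ∈ A}; |A| = 4.
General bounds: 2|A| - 1 ≤ |A + A| ≤ |A|(|A|+1)/2, i.e. 7 ≤ |A + A| ≤ 10.
Lower bound 2|A|-1 is attained iff A is an arithmetic progression.
Enumerate sums a + a' for a ≤ a' (symmetric, so this suffices):
a = 3: 3+3=6, 3+5=8, 3+9=12, 3+10=13
a = 5: 5+5=10, 5+9=14, 5+10=15
a = 9: 9+9=18, 9+10=19
a = 10: 10+10=20
Distinct sums: {6, 8, 10, 12, 13, 14, 15, 18, 19, 20}
|A + A| = 10

|A + A| = 10


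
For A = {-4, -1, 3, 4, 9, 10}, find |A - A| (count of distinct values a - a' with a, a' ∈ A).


A - A = {a - a' : a, a' ∈ A}; |A| = 6.
Bounds: 2|A|-1 ≤ |A - A| ≤ |A|² - |A| + 1, i.e. 11 ≤ |A - A| ≤ 31.
Note: 0 ∈ A - A always (from a - a). The set is symmetric: if d ∈ A - A then -d ∈ A - A.
Enumerate nonzero differences d = a - a' with a > a' (then include -d):
Positive differences: {1, 3, 4, 5, 6, 7, 8, 10, 11, 13, 14}
Full difference set: {0} ∪ (positive diffs) ∪ (negative diffs).
|A - A| = 1 + 2·11 = 23 (matches direct enumeration: 23).

|A - A| = 23


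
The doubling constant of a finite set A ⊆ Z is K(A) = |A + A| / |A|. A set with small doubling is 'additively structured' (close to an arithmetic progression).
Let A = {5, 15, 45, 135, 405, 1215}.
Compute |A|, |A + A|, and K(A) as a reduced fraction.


|A| = 6.
Compute A + A by enumerating all 36 pairs.
A + A = {10, 20, 30, 50, 60, 90, 140, 150, 180, 270, 410, 420, 450, 540, 810, 1220, 1230, 1260, 1350, 1620, 2430}, so |A + A| = 21.
K = |A + A| / |A| = 21/6 = 7/2 ≈ 3.5000.
Reference: AP of size 6 gives K = 11/6 ≈ 1.8333; a fully generic set of size 6 gives K ≈ 3.5000.

|A| = 6, |A + A| = 21, K = 21/6 = 7/2.


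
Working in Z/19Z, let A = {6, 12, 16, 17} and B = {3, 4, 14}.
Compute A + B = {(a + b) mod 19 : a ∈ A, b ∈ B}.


Work in Z/19Z: reduce every sum a + b modulo 19.
Enumerate all 12 pairs:
a = 6: 6+3=9, 6+4=10, 6+14=1
a = 12: 12+3=15, 12+4=16, 12+14=7
a = 16: 16+3=0, 16+4=1, 16+14=11
a = 17: 17+3=1, 17+4=2, 17+14=12
Distinct residues collected: {0, 1, 2, 7, 9, 10, 11, 12, 15, 16}
|A + B| = 10 (out of 19 total residues).

A + B = {0, 1, 2, 7, 9, 10, 11, 12, 15, 16}


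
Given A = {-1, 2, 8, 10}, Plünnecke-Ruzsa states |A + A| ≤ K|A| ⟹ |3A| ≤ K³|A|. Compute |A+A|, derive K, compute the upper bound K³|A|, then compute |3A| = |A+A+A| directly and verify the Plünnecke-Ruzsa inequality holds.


|A| = 4.
Step 1: Compute A + A by enumerating all 16 pairs.
A + A = {-2, 1, 4, 7, 9, 10, 12, 16, 18, 20}, so |A + A| = 10.
Step 2: Doubling constant K = |A + A|/|A| = 10/4 = 10/4 ≈ 2.5000.
Step 3: Plünnecke-Ruzsa gives |3A| ≤ K³·|A| = (2.5000)³ · 4 ≈ 62.5000.
Step 4: Compute 3A = A + A + A directly by enumerating all triples (a,b,c) ∈ A³; |3A| = 19.
Step 5: Check 19 ≤ 62.5000? Yes ✓.

K = 10/4, Plünnecke-Ruzsa bound K³|A| ≈ 62.5000, |3A| = 19, inequality holds.
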